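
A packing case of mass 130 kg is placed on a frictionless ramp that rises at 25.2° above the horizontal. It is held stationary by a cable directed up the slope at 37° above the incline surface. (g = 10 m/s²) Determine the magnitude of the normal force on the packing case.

Take axes along and perpendicular to the incline. Weight components: W sin 25.2° = 553.5 N down-slope, W cos 25.2° = 1176 N into the surface.
Along incline: T cos 37° = W sin 25.2° → T = 693.1 N.
Perpendicular: N = W cos 25.2° − T sin 37° = 759.2 N.

N ≈ 759 N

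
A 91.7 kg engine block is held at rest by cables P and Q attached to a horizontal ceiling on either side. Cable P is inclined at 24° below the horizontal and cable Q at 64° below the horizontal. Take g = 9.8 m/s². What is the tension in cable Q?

Weight W = 91.7 × 9.8 = 898.7 N acts straight down.
Horizontal: T_P cos 24° = T_Q cos 64°  →  T_P = 0.4799 T_Q.
Vertical: T_P sin 24° + T_Q sin 64° = 898.7.
Substituting the horizontal relation into the vertical equation gives 1.094 T_Q = 898.7, so T_Q = 821.5 N.

T_Q ≈ 821 N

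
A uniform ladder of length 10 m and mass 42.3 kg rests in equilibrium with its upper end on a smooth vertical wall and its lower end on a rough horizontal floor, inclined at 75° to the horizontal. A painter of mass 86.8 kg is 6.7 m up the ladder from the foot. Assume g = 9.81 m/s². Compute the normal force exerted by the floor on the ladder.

N_floor ≈ 1270 N

ΣF_y = 0: N_floor = 42.3×9.81 + 86.8×9.81 = 1266.5 N.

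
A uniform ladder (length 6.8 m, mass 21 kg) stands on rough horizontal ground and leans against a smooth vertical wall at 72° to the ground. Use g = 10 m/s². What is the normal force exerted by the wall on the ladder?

Torques about the foot: N_wall · 6.8 sin 72° = 21×10×3.4 cos 72° → N_wall = 34.117 N.

N_wall ≈ 34.1 N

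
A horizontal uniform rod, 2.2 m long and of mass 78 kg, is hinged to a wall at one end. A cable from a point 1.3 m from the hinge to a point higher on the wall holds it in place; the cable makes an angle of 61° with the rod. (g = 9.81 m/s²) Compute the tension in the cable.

Take torques about the hinge: T sin 61° · 1.3 = 78×9.81×1.1 = 841.7 N·m.
So T = 841.7 / (0.8746 × 1.3) = 740.28 N.

T ≈ 740 N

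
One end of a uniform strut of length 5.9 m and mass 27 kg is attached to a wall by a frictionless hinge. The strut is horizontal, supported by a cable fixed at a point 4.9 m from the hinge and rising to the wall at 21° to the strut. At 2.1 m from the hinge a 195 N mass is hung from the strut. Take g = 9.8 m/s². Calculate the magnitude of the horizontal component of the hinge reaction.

Take torques about the hinge: T sin 21° · 4.9 = 27×9.8×2.95 + 195×2.1 = 1190.1 N·m.
So T = 1190.1 / (0.3584 × 4.9) = 677.72 N.
ΣF_x = 0: H_x = T cos 21° = 632.7 N.

H_x ≈ 633 N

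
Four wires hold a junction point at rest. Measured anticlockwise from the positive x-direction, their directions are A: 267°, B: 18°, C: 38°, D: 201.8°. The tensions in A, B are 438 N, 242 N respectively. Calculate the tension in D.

Resolve: ΣF_x = 438 cos 267° + 242 cos 18° + T_C cos 38° + T_D cos 201.8° = 0.
        ΣF_y = 438 sin 267° + 242 sin 18° + T_C sin 38° + T_D sin 201.8° = 0.
The known terms sum to (207.2, -362.6) N, so 0.7880 T_C − 0.9285 T_D = -207.2 and 0.6157 T_C − 0.3714 T_D = 362.6.
Solving simultaneously: T_C = 1483 N, T_D = 1482 N.

T_D ≈ 1480 N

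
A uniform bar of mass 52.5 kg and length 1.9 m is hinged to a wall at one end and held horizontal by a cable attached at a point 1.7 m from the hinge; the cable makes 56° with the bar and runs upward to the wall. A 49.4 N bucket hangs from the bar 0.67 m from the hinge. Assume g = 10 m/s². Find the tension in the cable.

T ≈ 377 N

Take torques about the hinge: T sin 56° · 1.7 = 52.5×10×0.95 + 49.4×0.67 = 531.85 N·m.
So T = 531.85 / (0.8290 × 1.7) = 377.37 N.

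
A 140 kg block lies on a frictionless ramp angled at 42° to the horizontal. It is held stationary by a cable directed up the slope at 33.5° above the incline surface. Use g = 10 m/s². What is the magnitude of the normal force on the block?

N ≈ 420 N

Take axes along and perpendicular to the incline. Weight components: W sin 42° = 936.8 N down-slope, W cos 42° = 1040 N into the surface.
Along incline: T cos 33.5° = W sin 42° → T = 1123 N.
Perpendicular: N = W cos 42° − T sin 33.5° = 420.4 N.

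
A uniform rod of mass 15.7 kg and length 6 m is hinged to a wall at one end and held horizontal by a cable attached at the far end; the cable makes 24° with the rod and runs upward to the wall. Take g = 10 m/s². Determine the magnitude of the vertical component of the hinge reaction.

Take torques about the hinge: T sin 24° · 6 = 15.7×10×3 = 471 N·m.
So T = 471 / (0.4067 × 6) = 193 N.
ΣF_y = 0: H_y = (15.7×10) − T sin 24° = 157 − 78.5 = 78.5 N.

|H_y| ≈ 78.5 N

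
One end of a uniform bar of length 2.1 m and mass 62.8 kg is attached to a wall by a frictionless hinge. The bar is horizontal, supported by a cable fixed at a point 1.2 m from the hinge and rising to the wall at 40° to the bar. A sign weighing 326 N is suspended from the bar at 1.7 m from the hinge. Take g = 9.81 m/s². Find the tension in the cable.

Take torques about the hinge: T sin 40° · 1.2 = 62.8×9.81×1.05 + 326×1.7 = 1201.1 N·m.
So T = 1201.1 / (0.6428 × 1.2) = 1557.1 N.

T ≈ 1560 N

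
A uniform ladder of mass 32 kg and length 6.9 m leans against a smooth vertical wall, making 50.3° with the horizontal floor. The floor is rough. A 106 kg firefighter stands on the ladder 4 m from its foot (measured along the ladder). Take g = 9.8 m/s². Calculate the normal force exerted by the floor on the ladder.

N_floor ≈ 1350 N

ΣF_y = 0: N_floor = 32×9.8 + 106×9.8 = 1352.4 N.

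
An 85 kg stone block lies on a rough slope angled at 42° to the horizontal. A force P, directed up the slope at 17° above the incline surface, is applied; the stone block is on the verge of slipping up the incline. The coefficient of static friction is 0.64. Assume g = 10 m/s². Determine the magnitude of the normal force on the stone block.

N ≈ 383 N

On the verge of sliding up the incline, friction equals μN and acts down the slope.
Perpendicular: N + P sin 17° = W cos 42° = 631.7 N.
Along incline: P cos 17° = W sin 42° + μN  with W sin 42° = 568.8 N.
Solving the pair for P and N: P = 851 N, N = 382.9 N (and f = μN = 245 N).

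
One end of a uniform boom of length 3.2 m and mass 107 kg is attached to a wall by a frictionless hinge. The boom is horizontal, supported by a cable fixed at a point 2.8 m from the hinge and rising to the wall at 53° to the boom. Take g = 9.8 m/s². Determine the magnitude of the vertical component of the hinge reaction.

Take torques about the hinge: T sin 53° · 2.8 = 107×9.8×1.6 = 1677.8 N·m.
So T = 1677.8 / (0.7986 × 2.8) = 750.28 N.
ΣF_y = 0: H_y = (107×9.8) − T sin 53° = 1048.6 − 599.2 = 449.4 N.

|H_y| ≈ 449 N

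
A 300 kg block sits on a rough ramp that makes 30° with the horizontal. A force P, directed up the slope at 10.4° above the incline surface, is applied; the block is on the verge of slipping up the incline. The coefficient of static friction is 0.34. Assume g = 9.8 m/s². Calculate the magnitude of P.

On the verge of sliding up the incline, friction equals μN and acts down the slope.
Perpendicular: N + P sin 10.4° = W cos 30° = 2546 N.
Along incline: P cos 10.4° = W sin 30° + μN  with W sin 30° = 1470 N.
Solving the pair for P and N: P = 2235 N, N = 2143 N (and f = μN = 728.5 N).

P ≈ 2240 N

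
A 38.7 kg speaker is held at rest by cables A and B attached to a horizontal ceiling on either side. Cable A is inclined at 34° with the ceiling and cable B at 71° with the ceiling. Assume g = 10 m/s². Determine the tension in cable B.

Weight W = 38.7 × 10 = 387 N acts straight down.
Horizontal: T_A cos 34° = T_B cos 71°  →  T_A = 0.3927 T_B.
Vertical: T_A sin 34° + T_B sin 71° = 387.
Substituting the horizontal relation into the vertical equation gives 1.165 T_B = 387, so T_B = 332.2 N.

T_B ≈ 332 N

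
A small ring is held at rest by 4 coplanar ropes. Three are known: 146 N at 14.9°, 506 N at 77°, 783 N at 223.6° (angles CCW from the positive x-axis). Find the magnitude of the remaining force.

Sum the known components: ΣF_x = -312.1 N, ΣF_y = -9.399 N.
For equilibrium the remaining force must supply (−ΣF_x, −ΣF_y) = (312.1, 9.399) N.
Magnitude = √((312.1)² + (9.399)²) = 312.3 N; direction = atan2(9.399, 312.1) = 1.7°.

F ≈ 312 N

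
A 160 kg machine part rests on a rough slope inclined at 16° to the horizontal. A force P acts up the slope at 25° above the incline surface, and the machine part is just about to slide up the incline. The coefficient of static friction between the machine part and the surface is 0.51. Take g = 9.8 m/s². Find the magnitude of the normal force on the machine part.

On the verge of sliding up the incline, friction equals μN and acts down the slope.
Perpendicular: N + P sin 25° = W cos 16° = 1507 N.
Along incline: P cos 25° = W sin 16° + μN  with W sin 16° = 432.2 N.
Solving the pair for P and N: P = 1070 N, N = 1055 N (and f = μN = 538 N).

N ≈ 1050 N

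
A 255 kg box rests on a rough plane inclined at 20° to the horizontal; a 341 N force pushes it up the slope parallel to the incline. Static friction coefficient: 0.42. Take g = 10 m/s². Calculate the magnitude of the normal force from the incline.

Axes along / perpendicular to the incline. W sin 20° = 872.2 N down-slope; W cos 20° = 2396 N into the surface.
Perpendicular: N = W cos 20° − P sin 0° = 2396 − 0 = 2396 N.
Along incline: P cos 0° + f = W sin 20° (friction acts up-slope) → f = 872.2 − 341 = 531.2 N.
|f| = 531.2 N ≤ μN = 1006 N, so the box is indeed static.

N ≈ 2400 N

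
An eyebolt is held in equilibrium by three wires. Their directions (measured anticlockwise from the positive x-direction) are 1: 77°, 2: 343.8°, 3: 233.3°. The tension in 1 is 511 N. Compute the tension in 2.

T_2 ≈ 219 N

Resolve: ΣF_x = 511 cos 77° + T_2 cos 343.8° + T_3 cos 233.3° = 0.
        ΣF_y = 511 sin 77° + T_2 sin 343.8° + T_3 sin 233.3° = 0.
The known terms sum to (114.9, 497.9) N, so 0.9603 T_2 − 0.5976 T_3 = -114.9 and -0.2790 T_2 − 0.8018 T_3 = -497.9.
Solving simultaneously: T_2 = 219.3 N, T_3 = 544.7 N.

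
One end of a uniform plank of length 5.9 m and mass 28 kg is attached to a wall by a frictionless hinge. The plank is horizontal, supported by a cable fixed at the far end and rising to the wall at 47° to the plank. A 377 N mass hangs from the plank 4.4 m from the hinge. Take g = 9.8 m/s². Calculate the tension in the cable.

T ≈ 572 N

Take torques about the hinge: T sin 47° · 5.9 = 28×9.8×2.95 + 377×4.4 = 2468.3 N·m.
So T = 2468.3 / (0.7314 × 5.9) = 572.02 N.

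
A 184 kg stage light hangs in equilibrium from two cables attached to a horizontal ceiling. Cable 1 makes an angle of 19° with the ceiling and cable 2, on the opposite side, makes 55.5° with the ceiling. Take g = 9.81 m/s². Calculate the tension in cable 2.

Weight W = 184 × 9.81 = 1805 N acts straight down.
Horizontal: T_1 cos 19° = T_2 cos 55.5°  →  T_1 = 0.599 T_2.
Vertical: T_1 sin 19° + T_2 sin 55.5° = 1805.
Substituting the horizontal relation into the vertical equation gives 1.019 T_2 = 1805, so T_2 = 1771 N.

T_2 ≈ 1770 N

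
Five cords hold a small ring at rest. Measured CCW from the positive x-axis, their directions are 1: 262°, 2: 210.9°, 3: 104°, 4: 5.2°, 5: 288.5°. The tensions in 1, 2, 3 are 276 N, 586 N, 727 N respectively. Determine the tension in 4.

Resolve: ΣF_x = 276 cos 262° + 586 cos 210.9° + 727 cos 104° + T_4 cos 5.2° + T_5 cos 288.5° = 0.
        ΣF_y = 276 sin 262° + 586 sin 210.9° + 727 sin 104° + T_4 sin 5.2° + T_5 sin 288.5° = 0.
The known terms sum to (-717.1, 131.2) N, so 0.9959 T_4 + 0.3173 T_5 = 717.1 and 0.0906 T_4 − 0.9483 T_5 = -131.2.
Solving simultaneously: T_4 = 656 N, T_5 = 201 N.

T_4 ≈ 656 N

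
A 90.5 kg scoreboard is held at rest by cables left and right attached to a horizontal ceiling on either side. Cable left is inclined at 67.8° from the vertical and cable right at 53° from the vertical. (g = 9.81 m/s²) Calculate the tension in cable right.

T_right ≈ 957 N

Angles from the horizontal: cable left is 90° − 67.8° = 22.2°, cable right is 90° − 53° = 37°.
Weight W = 90.5 × 9.81 = 887.8 N acts straight down.
Horizontal: T_left cos 22.2° = T_right cos 37°  →  T_left = 0.8626 T_right.
Vertical: T_left sin 22.2° + T_right sin 37° = 887.8.
Substituting the horizontal relation into the vertical equation gives 0.9277 T_right = 887.8, so T_right = 957 N.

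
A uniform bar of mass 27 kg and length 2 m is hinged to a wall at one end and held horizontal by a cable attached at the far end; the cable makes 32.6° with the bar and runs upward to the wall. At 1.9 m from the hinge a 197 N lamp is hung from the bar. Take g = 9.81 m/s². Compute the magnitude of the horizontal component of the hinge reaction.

Take torques about the hinge: T sin 32.6° · 2 = 27×9.81×1 + 197×1.9 = 639.17 N·m.
So T = 639.17 / (0.5388 × 2) = 593.17 N.
ΣF_x = 0: H_x = T cos 32.6° = 499.72 N.

H_x ≈ 500 N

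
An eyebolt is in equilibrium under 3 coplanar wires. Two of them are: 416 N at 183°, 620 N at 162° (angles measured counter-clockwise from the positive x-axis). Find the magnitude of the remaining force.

F ≈ 1020 N

Sum the known components: ΣF_x = -1005 N, ΣF_y = 169.8 N.
For equilibrium the remaining force must supply (−ΣF_x, −ΣF_y) = (1005, -169.8) N.
Magnitude = √((1005)² + (-169.8)²) = 1019 N; direction = atan2(-169.8, 1005) = 350.4°.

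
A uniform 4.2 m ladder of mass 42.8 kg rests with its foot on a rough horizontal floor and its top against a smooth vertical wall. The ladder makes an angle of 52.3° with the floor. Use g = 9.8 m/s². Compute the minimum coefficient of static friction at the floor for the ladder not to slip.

ΣF_y = 0: N_floor = 42.8×9.8 = 419.44 N.
Torques about the foot: N_wall · 4.2 sin 52.3° = 42.8×9.8×2.1 cos 52.3° → N_wall = 162.09 N.
ΣF_x = 0: f_floor = N_wall = 162.09 N.
μ_min = f_floor / N_floor = 162.09 / 419.44 = 0.3864.

μ_min ≈ 0.386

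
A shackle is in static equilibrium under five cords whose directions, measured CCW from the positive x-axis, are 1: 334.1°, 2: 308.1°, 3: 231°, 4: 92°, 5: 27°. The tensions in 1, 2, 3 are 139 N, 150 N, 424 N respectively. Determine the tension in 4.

T_4 ≈ 475 N

Resolve: ΣF_x = 139 cos 334.1° + 150 cos 308.1° + 424 cos 231° + T_4 cos 92° + T_5 cos 27° = 0.
        ΣF_y = 139 sin 334.1° + 150 sin 308.1° + 424 sin 231° + T_4 sin 92° + T_5 sin 27° = 0.
The known terms sum to (-49.24, -508.3) N, so -0.0349 T_4 + 0.8910 T_5 = 49.24 and 0.9994 T_4 + 0.4540 T_5 = 508.3.
Solving simultaneously: T_4 = 475 N, T_5 = 73.87 N.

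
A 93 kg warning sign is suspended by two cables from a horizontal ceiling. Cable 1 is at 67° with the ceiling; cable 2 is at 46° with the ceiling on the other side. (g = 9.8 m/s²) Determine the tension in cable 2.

T_2 ≈ 387 N

Weight W = 93 × 9.8 = 911.4 N acts straight down.
Horizontal: T_1 cos 67° = T_2 cos 46°  →  T_1 = 1.778 T_2.
Vertical: T_1 sin 67° + T_2 sin 46° = 911.4.
Substituting the horizontal relation into the vertical equation gives 2.356 T_2 = 911.4, so T_2 = 386.9 N.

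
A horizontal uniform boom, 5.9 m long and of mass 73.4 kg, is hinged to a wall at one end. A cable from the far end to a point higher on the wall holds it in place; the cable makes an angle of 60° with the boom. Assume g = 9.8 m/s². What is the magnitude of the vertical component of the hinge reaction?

|H_y| ≈ 360 N

Take torques about the hinge: T sin 60° · 5.9 = 73.4×9.8×2.95 = 2122 N·m.
So T = 2122 / (0.8660 × 5.9) = 415.3 N.
ΣF_y = 0: H_y = (73.4×9.8) − T sin 60° = 719.32 − 359.66 = 359.66 N.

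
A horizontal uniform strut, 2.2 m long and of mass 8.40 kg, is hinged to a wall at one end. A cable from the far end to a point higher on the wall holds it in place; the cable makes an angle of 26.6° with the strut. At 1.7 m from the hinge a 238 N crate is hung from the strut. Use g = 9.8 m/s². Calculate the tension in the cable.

Take torques about the hinge: T sin 26.6° · 2.2 = 8.40×9.8×1.1 + 238×1.7 = 495.15 N·m.
So T = 495.15 / (0.4478 × 2.2) = 502.66 N.

T ≈ 503 N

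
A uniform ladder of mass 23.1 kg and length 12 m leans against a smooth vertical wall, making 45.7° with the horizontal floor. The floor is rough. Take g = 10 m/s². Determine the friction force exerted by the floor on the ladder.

f ≈ 113 N

Torques about the foot: N_wall · 12 sin 45.7° = 23.1×10×6 cos 45.7° → N_wall = 112.71 N.
ΣF_x = 0: f_floor = N_wall = 112.71 N.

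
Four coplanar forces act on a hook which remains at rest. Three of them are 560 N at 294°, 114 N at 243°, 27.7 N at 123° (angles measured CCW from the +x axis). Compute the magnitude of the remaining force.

Sum the known components: ΣF_x = 160.9 N, ΣF_y = -589.9 N.
For equilibrium the remaining force must supply (−ΣF_x, −ΣF_y) = (-160.9, 589.9) N.
Magnitude = √((-160.9)² + (589.9)²) = 611.5 N; direction = atan2(589.9, -160.9) = 105.3°.

F ≈ 611 N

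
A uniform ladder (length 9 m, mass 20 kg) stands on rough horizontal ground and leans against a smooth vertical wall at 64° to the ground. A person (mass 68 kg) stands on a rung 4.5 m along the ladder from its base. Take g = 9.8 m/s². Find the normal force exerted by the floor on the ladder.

N_floor ≈ 862 N

ΣF_y = 0: N_floor = 20×9.8 + 68×9.8 = 862.4 N.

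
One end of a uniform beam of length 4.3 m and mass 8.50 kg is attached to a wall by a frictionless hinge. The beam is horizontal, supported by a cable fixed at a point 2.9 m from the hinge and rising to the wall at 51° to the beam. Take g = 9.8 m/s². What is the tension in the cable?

T ≈ 79.5 N

Take torques about the hinge: T sin 51° · 2.9 = 8.50×9.8×2.15 = 179.1 N·m.
So T = 179.1 / (0.7771 × 2.9) = 79.466 N.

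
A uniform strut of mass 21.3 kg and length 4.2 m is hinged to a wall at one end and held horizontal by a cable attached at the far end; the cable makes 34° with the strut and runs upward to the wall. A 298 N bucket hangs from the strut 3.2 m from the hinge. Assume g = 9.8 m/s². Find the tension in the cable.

T ≈ 593 N

Take torques about the hinge: T sin 34° · 4.2 = 21.3×9.8×2.1 + 298×3.2 = 1392 N·m.
So T = 1392 / (0.5592 × 4.2) = 592.67 N.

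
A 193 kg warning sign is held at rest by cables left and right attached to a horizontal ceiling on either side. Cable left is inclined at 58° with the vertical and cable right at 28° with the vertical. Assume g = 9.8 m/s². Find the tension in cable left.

Angles from the horizontal: cable left is 90° − 58° = 32°, cable right is 90° − 28° = 62°.
Weight W = 193 × 9.8 = 1891 N acts straight down.
Horizontal: T_left cos 32° = T_right cos 62°  →  T_right = 1.806 T_left.
Vertical: T_left sin 32° + T_right sin 62° = 1891.
Substituting the horizontal relation into the vertical equation gives 2.125 T_left = 1891, so T_left = 890.1 N.

T_left ≈ 890 N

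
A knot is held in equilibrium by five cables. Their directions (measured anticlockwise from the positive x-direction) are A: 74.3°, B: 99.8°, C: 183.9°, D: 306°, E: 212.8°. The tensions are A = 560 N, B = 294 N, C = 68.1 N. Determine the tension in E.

T_E ≈ 512 N

Resolve: ΣF_x = 560 cos 74.3° + 294 cos 99.8° + 68.1 cos 183.9° + T_D cos 306° + T_E cos 212.8° = 0.
        ΣF_y = 560 sin 74.3° + 294 sin 99.8° + 68.1 sin 183.9° + T_D sin 306° + T_E sin 212.8° = 0.
The known terms sum to (33.55, 824.2) N, so 0.5878 T_D − 0.8406 T_E = -33.55 and -0.8090 T_D − 0.5417 T_E = -824.2.
Solving simultaneously: T_D = 675.7 N, T_E = 512.4 N.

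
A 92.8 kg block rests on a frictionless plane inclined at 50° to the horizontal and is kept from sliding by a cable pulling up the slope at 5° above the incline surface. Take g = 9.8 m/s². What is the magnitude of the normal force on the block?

N ≈ 524 N

Take axes along and perpendicular to the incline. Weight components: W sin 50° = 696.7 N down-slope, W cos 50° = 584.6 N into the surface.
Along incline: T cos 5° = W sin 50° → T = 699.3 N.
Perpendicular: N = W cos 50° − T sin 5° = 523.6 N.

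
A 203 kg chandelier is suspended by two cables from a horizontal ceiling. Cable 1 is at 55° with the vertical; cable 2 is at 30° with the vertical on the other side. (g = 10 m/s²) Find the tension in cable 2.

Angles from the horizontal: cable 1 is 90° − 55° = 35°, cable 2 is 90° − 30° = 60°.
Weight W = 203 × 10 = 2030 N acts straight down.
Horizontal: T_1 cos 35° = T_2 cos 60°  →  T_1 = 0.6104 T_2.
Vertical: T_1 sin 35° + T_2 sin 60° = 2030.
Substituting the horizontal relation into the vertical equation gives 1.216 T_2 = 2030, so T_2 = 1669 N.

T_2 ≈ 1670 N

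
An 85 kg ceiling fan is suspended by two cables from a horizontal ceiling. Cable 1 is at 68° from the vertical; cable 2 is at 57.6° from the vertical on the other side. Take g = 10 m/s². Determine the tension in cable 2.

Angles from the horizontal: cable 1 is 90° − 68° = 22°, cable 2 is 90° − 57.6° = 32.4°.
Weight W = 85 × 10 = 850 N acts straight down.
Horizontal: T_1 cos 22° = T_2 cos 32.4°  →  T_1 = 0.9106 T_2.
Vertical: T_1 sin 22° + T_2 sin 32.4° = 850.
Substituting the horizontal relation into the vertical equation gives 0.877 T_2 = 850, so T_2 = 969.3 N.

T_2 ≈ 969 N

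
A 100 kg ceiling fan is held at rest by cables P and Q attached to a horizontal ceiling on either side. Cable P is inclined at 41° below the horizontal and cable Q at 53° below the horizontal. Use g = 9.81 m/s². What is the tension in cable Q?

Weight W = 100 × 9.81 = 981 N acts straight down.
Horizontal: T_P cos 41° = T_Q cos 53°  →  T_P = 0.7974 T_Q.
Vertical: T_P sin 41° + T_Q sin 53° = 981.
Substituting the horizontal relation into the vertical equation gives 1.322 T_Q = 981, so T_Q = 742.2 N.

T_Q ≈ 742 N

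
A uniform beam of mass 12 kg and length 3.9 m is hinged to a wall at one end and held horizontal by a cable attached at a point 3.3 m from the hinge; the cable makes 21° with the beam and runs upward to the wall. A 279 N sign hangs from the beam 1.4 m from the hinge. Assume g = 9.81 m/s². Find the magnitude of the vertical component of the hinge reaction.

Take torques about the hinge: T sin 21° · 3.3 = 12×9.81×1.95 + 279×1.4 = 620.15 N·m.
So T = 620.15 / (0.3584 × 3.3) = 524.39 N.
ΣF_y = 0: H_y = (12×9.81 + 279) − T sin 21° = 396.72 − 187.93 = 208.79 N.

|H_y| ≈ 209 N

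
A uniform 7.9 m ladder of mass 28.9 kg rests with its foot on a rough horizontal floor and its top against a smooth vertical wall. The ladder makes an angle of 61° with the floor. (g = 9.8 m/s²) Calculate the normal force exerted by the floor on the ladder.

ΣF_y = 0: N_floor = 28.9×9.8 = 283.22 N.

N_floor ≈ 283 N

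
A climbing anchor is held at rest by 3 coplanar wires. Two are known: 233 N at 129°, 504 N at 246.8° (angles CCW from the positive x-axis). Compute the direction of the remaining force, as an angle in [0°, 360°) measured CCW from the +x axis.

θ ≈ 39.3°

Sum the known components: ΣF_x = -345.2 N, ΣF_y = -282.2 N.
For equilibrium the remaining force must supply (−ΣF_x, −ΣF_y) = (345.2, 282.2) N.
Magnitude = √((345.2)² + (282.2)²) = 445.8 N; direction = atan2(282.2, 345.2) = 39.3°.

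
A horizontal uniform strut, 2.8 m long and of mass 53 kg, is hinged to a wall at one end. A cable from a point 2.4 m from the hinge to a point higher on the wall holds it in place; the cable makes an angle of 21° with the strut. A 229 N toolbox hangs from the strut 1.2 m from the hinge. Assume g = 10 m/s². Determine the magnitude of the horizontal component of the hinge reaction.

H_x ≈ 1100 N

Take torques about the hinge: T sin 21° · 2.4 = 53×10×1.4 + 229×1.2 = 1016.8 N·m.
So T = 1016.8 / (0.3584 × 2.4) = 1182.2 N.
ΣF_x = 0: H_x = T cos 21° = 1103.7 N.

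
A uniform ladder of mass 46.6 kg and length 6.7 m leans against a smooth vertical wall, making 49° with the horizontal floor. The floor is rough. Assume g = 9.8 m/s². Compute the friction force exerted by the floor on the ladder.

Torques about the foot: N_wall · 6.7 sin 49° = 46.6×9.8×3.35 cos 49° → N_wall = 198.49 N.
ΣF_x = 0: f_floor = N_wall = 198.49 N.

f ≈ 198 N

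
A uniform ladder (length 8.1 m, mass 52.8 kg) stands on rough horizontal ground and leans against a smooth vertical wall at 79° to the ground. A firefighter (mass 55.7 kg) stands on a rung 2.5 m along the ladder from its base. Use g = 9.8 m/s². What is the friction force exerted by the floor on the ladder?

Torques about the foot: N_wall · 8.1 sin 79° = 52.8×9.8×4.05 cos 79° + 55.7×9.8×2.5 cos 79° → N_wall = 83.038 N.
ΣF_x = 0: f_floor = N_wall = 83.038 N.

f ≈ 83 N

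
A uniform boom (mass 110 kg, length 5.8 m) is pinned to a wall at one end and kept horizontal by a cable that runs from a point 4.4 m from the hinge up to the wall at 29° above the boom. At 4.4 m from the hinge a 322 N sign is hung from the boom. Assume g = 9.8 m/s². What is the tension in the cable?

T ≈ 2130 N

Take torques about the hinge: T sin 29° · 4.4 = 110×9.8×2.9 + 322×4.4 = 4543 N·m.
So T = 4543 / (0.4848 × 4.4) = 2129.7 N.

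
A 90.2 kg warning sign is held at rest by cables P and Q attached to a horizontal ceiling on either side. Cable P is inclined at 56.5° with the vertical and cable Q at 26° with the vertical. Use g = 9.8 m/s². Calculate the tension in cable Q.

Angles from the horizontal: cable P is 90° − 56.5° = 33.5°, cable Q is 90° − 26° = 64°.
Weight W = 90.2 × 9.8 = 884 N acts straight down.
Horizontal: T_P cos 33.5° = T_Q cos 64°  →  T_P = 0.5257 T_Q.
Vertical: T_P sin 33.5° + T_Q sin 64° = 884.
Substituting the horizontal relation into the vertical equation gives 1.189 T_Q = 884, so T_Q = 743.5 N.

T_Q ≈ 743 N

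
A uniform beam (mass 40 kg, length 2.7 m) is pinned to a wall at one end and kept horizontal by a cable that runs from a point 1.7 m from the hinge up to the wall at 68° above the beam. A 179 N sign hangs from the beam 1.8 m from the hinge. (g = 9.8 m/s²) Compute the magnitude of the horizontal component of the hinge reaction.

Take torques about the hinge: T sin 68° · 1.7 = 40×9.8×1.35 + 179×1.8 = 851.4 N·m.
So T = 851.4 / (0.9272 × 1.7) = 540.16 N.
ΣF_x = 0: H_x = T cos 68° = 202.35 N.

H_x ≈ 202 N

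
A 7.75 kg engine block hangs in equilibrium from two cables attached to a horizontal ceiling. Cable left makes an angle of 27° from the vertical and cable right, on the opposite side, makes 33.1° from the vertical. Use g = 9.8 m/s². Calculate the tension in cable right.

Angles from the horizontal: cable left is 90° − 27° = 63°, cable right is 90° − 33.1° = 56.9°.
Weight W = 7.75 × 9.8 = 75.95 N acts straight down.
Horizontal: T_left cos 63° = T_right cos 56.9°  →  T_left = 1.203 T_right.
Vertical: T_left sin 63° + T_right sin 56.9° = 75.95.
Substituting the horizontal relation into the vertical equation gives 1.91 T_right = 75.95, so T_right = 39.77 N.

T_right ≈ 39.8 N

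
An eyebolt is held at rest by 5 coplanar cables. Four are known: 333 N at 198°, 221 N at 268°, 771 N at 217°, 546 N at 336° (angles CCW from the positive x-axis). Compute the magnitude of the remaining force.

F ≈ 1100 N

Sum the known components: ΣF_x = -441.4 N, ΣF_y = -1010 N.
For equilibrium the remaining force must supply (−ΣF_x, −ΣF_y) = (441.4, 1010) N.
Magnitude = √((441.4)² + (1010)²) = 1102 N; direction = atan2(1010, 441.4) = 66.4°.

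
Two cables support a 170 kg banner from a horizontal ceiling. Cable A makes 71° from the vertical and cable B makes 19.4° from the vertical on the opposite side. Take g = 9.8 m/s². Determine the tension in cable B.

Angles from the horizontal: cable A is 90° − 71° = 19°, cable B is 90° − 19.4° = 70.6°.
Weight W = 170 × 9.8 = 1666 N acts straight down.
Horizontal: T_A cos 19° = T_B cos 70.6°  →  T_A = 0.3513 T_B.
Vertical: T_A sin 19° + T_B sin 70.6° = 1666.
Substituting the horizontal relation into the vertical equation gives 1.058 T_B = 1666, so T_B = 1575 N.

T_B ≈ 1580 N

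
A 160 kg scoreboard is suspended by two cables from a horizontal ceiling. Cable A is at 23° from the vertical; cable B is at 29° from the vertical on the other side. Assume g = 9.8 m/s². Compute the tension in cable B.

T_B ≈ 777 N

Angles from the horizontal: cable A is 90° − 23° = 67°, cable B is 90° − 29° = 61°.
Weight W = 160 × 9.8 = 1568 N acts straight down.
Horizontal: T_A cos 67° = T_B cos 61°  →  T_A = 1.241 T_B.
Vertical: T_A sin 67° + T_B sin 61° = 1568.
Substituting the horizontal relation into the vertical equation gives 2.017 T_B = 1568, so T_B = 777.5 N.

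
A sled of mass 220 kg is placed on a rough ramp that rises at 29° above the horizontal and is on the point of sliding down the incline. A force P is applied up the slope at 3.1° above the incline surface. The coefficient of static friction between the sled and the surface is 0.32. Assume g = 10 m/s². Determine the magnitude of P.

P ≈ 459 N

On the verge of sliding down the incline, friction equals μN and acts up the slope.
Perpendicular: N + P sin 3.1° = W cos 29° = 1924 N.
Along incline: P cos 3.1° + μN = W sin 29° with W sin 29° = 1067 N.
Solving the pair for P and N: P = 459.5 N, N = 1899 N (and f = μN = 607.8 N).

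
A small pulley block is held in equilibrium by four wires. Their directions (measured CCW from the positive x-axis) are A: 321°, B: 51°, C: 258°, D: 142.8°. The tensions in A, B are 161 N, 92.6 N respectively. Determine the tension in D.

Resolve: ΣF_x = 161 cos 321° + 92.6 cos 51° + T_C cos 258° + T_D cos 142.8° = 0.
        ΣF_y = 161 sin 321° + 92.6 sin 51° + T_C sin 258° + T_D sin 142.8° = 0.
The known terms sum to (183.4, -29.36) N, so -0.2079 T_C − 0.7965 T_D = -183.4 and -0.9781 T_C + 0.6046 T_D = 29.36.
Solving simultaneously: T_C = 96.70 N, T_D = 205 N.

T_D ≈ 205 N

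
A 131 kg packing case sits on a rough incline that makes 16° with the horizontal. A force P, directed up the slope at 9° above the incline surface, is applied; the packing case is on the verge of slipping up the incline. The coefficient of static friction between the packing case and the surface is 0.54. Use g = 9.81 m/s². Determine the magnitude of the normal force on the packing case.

On the verge of sliding up the incline, friction equals μN and acts down the slope.
Perpendicular: N + P sin 9° = W cos 16° = 1235 N.
Along incline: P cos 9° = W sin 16° + μN  with W sin 16° = 354.2 N.
Solving the pair for P and N: P = 952.6 N, N = 1086 N (and f = μN = 586.6 N).

N ≈ 1090 N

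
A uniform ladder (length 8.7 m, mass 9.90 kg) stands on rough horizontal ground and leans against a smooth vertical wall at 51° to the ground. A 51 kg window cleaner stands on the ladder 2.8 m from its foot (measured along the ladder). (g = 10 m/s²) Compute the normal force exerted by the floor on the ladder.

N_floor ≈ 609 N

ΣF_y = 0: N_floor = 9.90×10 + 51×10 = 609 N.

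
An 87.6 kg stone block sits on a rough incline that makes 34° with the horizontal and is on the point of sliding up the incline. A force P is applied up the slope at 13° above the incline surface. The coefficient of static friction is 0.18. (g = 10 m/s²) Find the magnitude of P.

On the verge of sliding up the incline, friction equals μN and acts down the slope.
Perpendicular: N + P sin 13° = W cos 34° = 726.2 N.
Along incline: P cos 13° = W sin 34° + μN  with W sin 34° = 489.9 N.
Solving the pair for P and N: P = 611.5 N, N = 588.7 N (and f = μN = 106 N).

P ≈ 611 N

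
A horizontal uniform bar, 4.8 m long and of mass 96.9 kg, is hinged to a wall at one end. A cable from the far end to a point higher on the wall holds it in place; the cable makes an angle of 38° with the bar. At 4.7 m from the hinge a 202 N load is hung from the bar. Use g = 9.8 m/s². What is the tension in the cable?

T ≈ 1090 N

Take torques about the hinge: T sin 38° · 4.8 = 96.9×9.8×2.4 + 202×4.7 = 3228.5 N·m.
So T = 3228.5 / (0.6157 × 4.8) = 1092.5 N.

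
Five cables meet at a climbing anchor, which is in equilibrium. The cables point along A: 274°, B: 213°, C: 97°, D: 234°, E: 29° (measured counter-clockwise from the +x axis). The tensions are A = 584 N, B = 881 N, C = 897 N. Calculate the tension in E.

T_E ≈ 1310 N

Resolve: ΣF_x = 584 cos 274° + 881 cos 213° + 897 cos 97° + T_D cos 234° + T_E cos 29° = 0.
        ΣF_y = 584 sin 274° + 881 sin 213° + 897 sin 97° + T_D sin 234° + T_E sin 29° = 0.
The known terms sum to (-807.4, -172.1) N, so -0.5878 T_D + 0.8746 T_E = 807.4 and -0.8090 T_D + 0.4848 T_E = 172.1.
Solving simultaneously: T_D = 570.1 N, T_E = 1306 N.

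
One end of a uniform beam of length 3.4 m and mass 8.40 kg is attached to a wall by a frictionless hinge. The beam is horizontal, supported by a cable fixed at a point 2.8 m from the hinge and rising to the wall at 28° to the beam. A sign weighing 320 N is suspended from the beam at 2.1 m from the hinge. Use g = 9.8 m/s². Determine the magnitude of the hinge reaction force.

|H| ≈ 557 N

Take torques about the hinge: T sin 28° · 2.8 = 8.40×9.8×1.7 + 320×2.1 = 811.94 N·m.
So T = 811.94 / (0.4695 × 2.8) = 617.67 N.
ΣF_x = 0: H_x = T cos 28° = 545.37 N.
ΣF_y = 0: H_y = (8.40×9.8 + 320) − T sin 28° = 402.32 − 289.98 = 112.34 N.
|H| = √(H_x² + H_y²) = √((545.37)² + (112.34)²) = 556.82 N.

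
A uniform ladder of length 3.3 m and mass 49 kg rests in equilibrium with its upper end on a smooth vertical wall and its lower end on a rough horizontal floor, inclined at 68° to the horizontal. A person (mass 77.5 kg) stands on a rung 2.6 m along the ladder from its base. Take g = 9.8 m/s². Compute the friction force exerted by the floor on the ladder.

Torques about the foot: N_wall · 3.3 sin 68° = 49×9.8×1.65 cos 68° + 77.5×9.8×2.6 cos 68° → N_wall = 338.77 N.
ΣF_x = 0: f_floor = N_wall = 338.77 N.

f ≈ 339 N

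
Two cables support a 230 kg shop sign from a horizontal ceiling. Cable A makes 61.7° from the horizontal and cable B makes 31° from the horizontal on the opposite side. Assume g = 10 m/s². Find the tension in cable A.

T_A ≈ 1970 N

Weight W = 230 × 10 = 2300 N acts straight down.
Horizontal: T_A cos 61.7° = T_B cos 31°  →  T_B = 0.5531 T_A.
Vertical: T_A sin 61.7° + T_B sin 31° = 2300.
Substituting the horizontal relation into the vertical equation gives 1.165 T_A = 2300, so T_A = 1974 N.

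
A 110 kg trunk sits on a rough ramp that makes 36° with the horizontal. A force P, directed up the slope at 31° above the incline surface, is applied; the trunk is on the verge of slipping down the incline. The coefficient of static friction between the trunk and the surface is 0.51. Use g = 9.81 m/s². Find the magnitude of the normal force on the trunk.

On the verge of sliding down the incline, friction equals μN and acts up the slope.
Perpendicular: N + P sin 31° = W cos 36° = 873 N.
Along incline: P cos 31° + μN = W sin 36° with W sin 36° = 634.3 N.
Solving the pair for P and N: P = 318 N, N = 709.2 N (and f = μN = 361.7 N).

N ≈ 709 N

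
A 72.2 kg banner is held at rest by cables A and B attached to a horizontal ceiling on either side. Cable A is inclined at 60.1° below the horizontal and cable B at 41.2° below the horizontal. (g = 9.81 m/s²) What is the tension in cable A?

T_A ≈ 543 N

Weight W = 72.2 × 9.81 = 708.3 N acts straight down.
Horizontal: T_A cos 60.1° = T_B cos 41.2°  →  T_B = 0.6625 T_A.
Vertical: T_A sin 60.1° + T_B sin 41.2° = 708.3.
Substituting the horizontal relation into the vertical equation gives 1.303 T_A = 708.3, so T_A = 543.5 N.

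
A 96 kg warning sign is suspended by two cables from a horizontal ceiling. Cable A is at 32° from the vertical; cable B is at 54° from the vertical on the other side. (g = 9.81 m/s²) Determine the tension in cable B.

Angles from the horizontal: cable A is 90° − 32° = 58°, cable B is 90° − 54° = 36°.
Weight W = 96 × 9.81 = 941.8 N acts straight down.
Horizontal: T_A cos 58° = T_B cos 36°  →  T_A = 1.527 T_B.
Vertical: T_A sin 58° + T_B sin 36° = 941.8.
Substituting the horizontal relation into the vertical equation gives 1.882 T_B = 941.8, so T_B = 500.3 N.

T_B ≈ 500 N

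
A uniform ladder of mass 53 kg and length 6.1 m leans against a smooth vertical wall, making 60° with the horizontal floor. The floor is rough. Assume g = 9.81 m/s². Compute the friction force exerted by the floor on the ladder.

f ≈ 150 N

Torques about the foot: N_wall · 6.1 sin 60° = 53×9.81×3.05 cos 60° → N_wall = 150.09 N.
ΣF_x = 0: f_floor = N_wall = 150.09 N.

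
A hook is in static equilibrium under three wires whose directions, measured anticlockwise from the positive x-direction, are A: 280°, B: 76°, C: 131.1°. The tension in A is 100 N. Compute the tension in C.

Resolve: ΣF_x = 100 cos 280° + T_B cos 76° + T_C cos 131.1° = 0.
        ΣF_y = 100 sin 280° + T_B sin 76° + T_C sin 131.1° = 0.
The known terms sum to (17.36, -98.48) N, so 0.2419 T_B − 0.6574 T_C = -17.36 and 0.9703 T_B + 0.7536 T_C = 98.48.
Solving simultaneously: T_B = 62.98 N, T_C = 49.59 N.

T_C ≈ 49.6 N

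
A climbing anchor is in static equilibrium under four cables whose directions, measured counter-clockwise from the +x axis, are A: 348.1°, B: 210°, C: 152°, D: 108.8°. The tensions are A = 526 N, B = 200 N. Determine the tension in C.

Resolve: ΣF_x = 526 cos 348.1° + 200 cos 210° + T_C cos 152° + T_D cos 108.8° = 0.
        ΣF_y = 526 sin 348.1° + 200 sin 210° + T_C sin 152° + T_D sin 108.8° = 0.
The known terms sum to (341.5, -208.5) N, so -0.8829 T_C − 0.3223 T_D = -341.5 and 0.4695 T_C + 0.9466 T_D = 208.5.
Solving simultaneously: T_C = 374.1 N, T_D = 34.68 N.

T_C ≈ 374 N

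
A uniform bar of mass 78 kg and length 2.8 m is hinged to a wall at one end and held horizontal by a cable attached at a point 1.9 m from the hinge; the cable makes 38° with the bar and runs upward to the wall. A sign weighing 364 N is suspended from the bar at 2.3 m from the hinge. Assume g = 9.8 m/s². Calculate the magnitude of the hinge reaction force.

|H| ≈ 1290 N

Take torques about the hinge: T sin 38° · 1.9 = 78×9.8×1.4 + 364×2.3 = 1907.4 N·m.
So T = 1907.4 / (0.6157 × 1.9) = 1630.6 N.
ΣF_x = 0: H_x = T cos 38° = 1284.9 N.
ΣF_y = 0: H_y = (78×9.8 + 364) − T sin 38° = 1128.4 − 1003.9 = 124.53 N.
|H| = √(H_x² + H_y²) = √((1284.9)² + (124.53)²) = 1290.9 N.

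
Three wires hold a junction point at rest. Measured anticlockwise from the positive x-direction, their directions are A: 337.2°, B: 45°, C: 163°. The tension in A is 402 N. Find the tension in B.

Resolve: ΣF_x = 402 cos 337.2° + T_B cos 45° + T_C cos 163° = 0.
        ΣF_y = 402 sin 337.2° + T_B sin 45° + T_C sin 163° = 0.
The known terms sum to (370.6, -155.8) N, so 0.7071 T_B − 0.9563 T_C = -370.6 and 0.7071 T_B + 0.2924 T_C = 155.8.
Solving simultaneously: T_B = 46.01 N, T_C = 421.5 N.

T_B ≈ 46 N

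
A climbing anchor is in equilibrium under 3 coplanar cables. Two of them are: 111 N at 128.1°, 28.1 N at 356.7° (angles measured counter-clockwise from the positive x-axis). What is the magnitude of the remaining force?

Sum the known components: ΣF_x = -40.44 N, ΣF_y = 85.73 N.
For equilibrium the remaining force must supply (−ΣF_x, −ΣF_y) = (40.44, -85.73) N.
Magnitude = √((40.44)² + (-85.73)²) = 94.79 N; direction = atan2(-85.73, 40.44) = 295.3°.

F ≈ 94.8 N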